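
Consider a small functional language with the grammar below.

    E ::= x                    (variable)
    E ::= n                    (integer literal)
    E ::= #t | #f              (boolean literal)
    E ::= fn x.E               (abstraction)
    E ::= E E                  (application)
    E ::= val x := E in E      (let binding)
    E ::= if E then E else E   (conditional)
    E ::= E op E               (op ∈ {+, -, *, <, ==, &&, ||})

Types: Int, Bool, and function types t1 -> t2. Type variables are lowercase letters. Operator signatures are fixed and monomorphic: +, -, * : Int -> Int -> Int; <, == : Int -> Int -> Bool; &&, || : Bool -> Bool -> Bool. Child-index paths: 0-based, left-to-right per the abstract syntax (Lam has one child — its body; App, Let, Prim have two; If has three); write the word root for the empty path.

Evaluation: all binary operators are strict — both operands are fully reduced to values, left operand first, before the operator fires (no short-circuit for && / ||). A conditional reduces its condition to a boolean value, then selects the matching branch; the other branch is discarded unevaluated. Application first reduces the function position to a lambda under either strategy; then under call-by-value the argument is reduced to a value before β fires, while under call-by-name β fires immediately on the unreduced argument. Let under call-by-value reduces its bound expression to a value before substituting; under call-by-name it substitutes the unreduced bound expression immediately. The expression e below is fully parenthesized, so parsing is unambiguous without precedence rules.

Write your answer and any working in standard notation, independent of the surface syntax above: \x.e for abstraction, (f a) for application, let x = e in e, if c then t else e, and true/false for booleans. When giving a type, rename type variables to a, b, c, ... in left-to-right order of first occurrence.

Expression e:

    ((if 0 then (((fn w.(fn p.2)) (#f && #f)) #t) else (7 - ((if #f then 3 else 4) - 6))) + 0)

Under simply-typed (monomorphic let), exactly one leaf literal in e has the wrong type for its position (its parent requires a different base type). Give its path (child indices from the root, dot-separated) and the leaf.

Trace:
  unify Int ~ Bool
  FAIL: mismatch Int ~ Bool

Answer: 0.0 : 0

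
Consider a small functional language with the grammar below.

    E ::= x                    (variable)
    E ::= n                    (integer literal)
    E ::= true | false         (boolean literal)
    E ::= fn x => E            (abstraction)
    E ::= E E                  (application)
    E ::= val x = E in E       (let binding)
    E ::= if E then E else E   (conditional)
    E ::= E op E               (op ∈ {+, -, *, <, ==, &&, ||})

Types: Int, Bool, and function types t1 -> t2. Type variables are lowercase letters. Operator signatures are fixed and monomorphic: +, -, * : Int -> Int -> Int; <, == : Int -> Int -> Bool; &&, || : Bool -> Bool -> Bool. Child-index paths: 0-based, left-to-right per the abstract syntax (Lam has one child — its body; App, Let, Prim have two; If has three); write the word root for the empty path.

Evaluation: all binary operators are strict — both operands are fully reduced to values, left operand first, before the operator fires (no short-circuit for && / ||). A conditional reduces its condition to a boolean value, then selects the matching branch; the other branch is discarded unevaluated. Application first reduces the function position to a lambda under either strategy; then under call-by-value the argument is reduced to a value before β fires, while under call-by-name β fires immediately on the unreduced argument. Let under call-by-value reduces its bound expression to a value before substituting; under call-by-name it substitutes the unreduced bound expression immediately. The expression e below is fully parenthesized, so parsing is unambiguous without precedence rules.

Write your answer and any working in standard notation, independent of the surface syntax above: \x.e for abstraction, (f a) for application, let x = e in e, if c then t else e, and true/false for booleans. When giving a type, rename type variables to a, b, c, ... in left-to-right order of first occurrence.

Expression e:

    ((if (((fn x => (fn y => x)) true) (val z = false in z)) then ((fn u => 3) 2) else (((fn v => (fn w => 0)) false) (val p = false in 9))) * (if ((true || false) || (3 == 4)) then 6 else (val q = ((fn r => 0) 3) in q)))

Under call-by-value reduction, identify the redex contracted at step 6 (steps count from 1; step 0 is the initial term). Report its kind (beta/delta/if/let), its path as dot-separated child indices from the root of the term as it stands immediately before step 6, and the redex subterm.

Answer: delta at 1.0.0 : (true || false)

Trace:
step 0: ((if (((\x.(\y.x)) true) (let z = false in z)) then ((\u.3) 2) else (((\v.(\w.0)) false) (let p = false in 9))) * (if ((true || false) || (3 == 4)) then 6 else (let q = ((\r.0) 3) in q)))
step 1: [beta@0.0.0] ((if ((\y.true) (let z = false in z)) then ((\u.3) 2) else (((\v.(\w.0)) false) (let p = false in 9))) * (if ((true || false) || (3 == 4)) then 6 else (let q = ((\r.0) 3) in q)))
step 2: [let@0.0.1] ((if ((\y.true) false) then ((\u.3) 2) else (((\v.(\w.0)) false) (let p = false in 9))) * (if ((true || false) || (3 == 4)) then 6 else (let q = ((\r.0) 3) in q)))
step 3: [beta@0.0] ((if true then ((\u.3) 2) else (((\v.(\w.0)) false) (let p = false in 9))) * (if ((true || false) || (3 == 4)) then 6 else (let q = ((\r.0) 3) in q)))
step 4: [if@0] (((\u.3) 2) * (if ((true || false) || (3 == 4)) then 6 else (let q = ((\r.0) 3) in q)))
step 5: [beta@0] (3 * (if ((true || false) || (3 == 4)) then 6 else (let q = ((\r.0) 3) in q)))
step 6: [delta@1.0.0] (3 * (if (true || (3 == 4)) then 6 else (let q = ((\r.0) 3) in q)))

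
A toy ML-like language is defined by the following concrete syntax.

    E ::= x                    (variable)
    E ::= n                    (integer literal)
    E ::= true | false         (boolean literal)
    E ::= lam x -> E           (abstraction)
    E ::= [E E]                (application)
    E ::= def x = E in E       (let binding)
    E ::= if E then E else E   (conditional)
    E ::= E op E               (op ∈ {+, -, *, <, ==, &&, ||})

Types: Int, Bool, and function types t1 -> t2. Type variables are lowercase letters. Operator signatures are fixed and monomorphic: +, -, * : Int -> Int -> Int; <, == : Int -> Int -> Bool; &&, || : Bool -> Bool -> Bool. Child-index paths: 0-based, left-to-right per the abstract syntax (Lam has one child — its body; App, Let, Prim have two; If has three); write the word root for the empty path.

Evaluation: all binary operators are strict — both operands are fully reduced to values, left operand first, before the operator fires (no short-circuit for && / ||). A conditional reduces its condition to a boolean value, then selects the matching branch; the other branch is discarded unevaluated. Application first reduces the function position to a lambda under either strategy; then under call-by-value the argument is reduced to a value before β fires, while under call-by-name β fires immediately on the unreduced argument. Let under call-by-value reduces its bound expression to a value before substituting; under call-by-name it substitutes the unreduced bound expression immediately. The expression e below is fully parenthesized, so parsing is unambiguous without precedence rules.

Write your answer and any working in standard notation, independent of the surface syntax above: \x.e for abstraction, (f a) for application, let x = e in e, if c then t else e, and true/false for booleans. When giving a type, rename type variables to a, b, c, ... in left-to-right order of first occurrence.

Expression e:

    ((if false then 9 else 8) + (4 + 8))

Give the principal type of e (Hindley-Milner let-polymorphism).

Working:
  unify Bool ~ Bool
  unify Int ~ Int
  unify Int ~ Int
  unify Int ~ Int
  unify Int ~ Int
  unify Int ~ Int

Answer: Int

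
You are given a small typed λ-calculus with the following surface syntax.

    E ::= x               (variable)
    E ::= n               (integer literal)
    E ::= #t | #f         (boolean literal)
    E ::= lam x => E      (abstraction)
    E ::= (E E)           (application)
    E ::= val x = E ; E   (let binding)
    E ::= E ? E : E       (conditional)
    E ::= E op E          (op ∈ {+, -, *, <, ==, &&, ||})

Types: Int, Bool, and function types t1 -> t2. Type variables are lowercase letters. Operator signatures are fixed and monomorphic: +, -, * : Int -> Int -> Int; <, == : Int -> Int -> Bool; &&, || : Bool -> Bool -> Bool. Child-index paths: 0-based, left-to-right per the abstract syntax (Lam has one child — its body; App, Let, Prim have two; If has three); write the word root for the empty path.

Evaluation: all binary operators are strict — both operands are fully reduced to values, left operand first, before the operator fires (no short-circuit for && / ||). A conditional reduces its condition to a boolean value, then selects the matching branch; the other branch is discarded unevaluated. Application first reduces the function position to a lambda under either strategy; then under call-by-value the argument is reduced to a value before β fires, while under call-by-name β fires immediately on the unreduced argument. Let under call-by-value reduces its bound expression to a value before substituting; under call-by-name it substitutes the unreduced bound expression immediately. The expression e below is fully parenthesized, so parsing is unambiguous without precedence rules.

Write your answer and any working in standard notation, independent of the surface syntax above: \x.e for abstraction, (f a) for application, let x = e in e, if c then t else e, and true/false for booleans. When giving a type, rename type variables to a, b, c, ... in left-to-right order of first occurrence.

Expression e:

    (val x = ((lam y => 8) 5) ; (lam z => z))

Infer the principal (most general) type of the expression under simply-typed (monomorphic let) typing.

Working:
\y._ : a -> Int
  unify a -> Int ~ Int -> b
  unify a ~ Int
  unify Int ~ b
_ _ : Int
let x : Int
z : c
\z._ : c -> c

Answer: a -> a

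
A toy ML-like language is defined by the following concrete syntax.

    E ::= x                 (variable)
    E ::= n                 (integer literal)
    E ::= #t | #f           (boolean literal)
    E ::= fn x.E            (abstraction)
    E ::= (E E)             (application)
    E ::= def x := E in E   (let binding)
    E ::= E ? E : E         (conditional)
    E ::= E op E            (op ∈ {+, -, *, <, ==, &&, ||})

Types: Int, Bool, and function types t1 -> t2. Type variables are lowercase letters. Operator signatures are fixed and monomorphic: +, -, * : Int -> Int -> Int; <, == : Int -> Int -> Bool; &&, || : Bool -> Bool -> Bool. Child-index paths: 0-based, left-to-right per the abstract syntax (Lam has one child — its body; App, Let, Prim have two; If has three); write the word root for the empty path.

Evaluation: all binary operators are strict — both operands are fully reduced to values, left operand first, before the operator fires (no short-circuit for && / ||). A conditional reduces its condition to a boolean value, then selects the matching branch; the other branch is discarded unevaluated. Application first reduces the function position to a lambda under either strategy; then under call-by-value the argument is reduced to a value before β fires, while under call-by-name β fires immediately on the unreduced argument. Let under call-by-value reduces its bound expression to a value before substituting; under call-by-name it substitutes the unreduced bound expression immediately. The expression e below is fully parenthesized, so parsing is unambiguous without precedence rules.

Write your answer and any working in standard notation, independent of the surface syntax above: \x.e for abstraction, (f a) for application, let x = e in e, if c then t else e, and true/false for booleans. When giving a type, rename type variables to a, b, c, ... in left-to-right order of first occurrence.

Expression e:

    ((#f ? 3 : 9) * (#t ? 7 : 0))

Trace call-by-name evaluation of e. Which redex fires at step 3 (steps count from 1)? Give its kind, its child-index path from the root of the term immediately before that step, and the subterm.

Answer: delta at root : (9 * 7)

Trace:
step 0: ((if false then 3 else 9) * (if true then 7 else 0))
step 1: [if@0] (9 * (if true then 7 else 0))
step 2: [if@1] (9 * 7)
step 3: [delta@root] 63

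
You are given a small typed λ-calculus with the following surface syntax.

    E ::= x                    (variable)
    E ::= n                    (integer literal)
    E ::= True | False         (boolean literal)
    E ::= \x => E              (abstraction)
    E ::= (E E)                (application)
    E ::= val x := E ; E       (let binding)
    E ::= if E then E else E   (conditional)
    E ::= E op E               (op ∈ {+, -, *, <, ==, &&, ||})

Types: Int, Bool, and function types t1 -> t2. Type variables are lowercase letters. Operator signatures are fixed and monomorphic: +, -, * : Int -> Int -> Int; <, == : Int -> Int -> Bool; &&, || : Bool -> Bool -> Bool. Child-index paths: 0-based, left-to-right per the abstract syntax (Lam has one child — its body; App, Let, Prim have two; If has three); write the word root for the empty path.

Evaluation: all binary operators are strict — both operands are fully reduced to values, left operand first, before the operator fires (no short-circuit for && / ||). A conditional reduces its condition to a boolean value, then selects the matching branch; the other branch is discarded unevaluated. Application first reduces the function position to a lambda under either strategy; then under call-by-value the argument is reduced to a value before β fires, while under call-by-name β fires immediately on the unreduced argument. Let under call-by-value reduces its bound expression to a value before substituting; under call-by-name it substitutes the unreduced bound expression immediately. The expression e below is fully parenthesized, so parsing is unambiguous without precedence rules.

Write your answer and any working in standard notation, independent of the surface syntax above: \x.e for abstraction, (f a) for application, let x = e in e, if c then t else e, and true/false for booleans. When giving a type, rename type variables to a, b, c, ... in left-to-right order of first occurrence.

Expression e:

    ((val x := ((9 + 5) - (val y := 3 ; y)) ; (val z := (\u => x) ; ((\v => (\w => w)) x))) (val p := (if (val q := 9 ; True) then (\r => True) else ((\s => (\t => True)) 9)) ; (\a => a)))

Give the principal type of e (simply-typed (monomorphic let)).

Answer: a -> a

Trace:
  unify Int ~ Int
  unify Int ~ Int
  unify Int ~ Int
let y : Int
y : Int
  unify Int ~ Int
let x : Int
x : Int
\u._ : a -> Int
let z : a -> Int
w : c
\w._ : c -> c
\v._ : b -> c -> c
x : Int
  unify b -> c -> c ~ Int -> d
  unify b ~ Int
  unify c -> c ~ d
_ _ : c -> c
let q : Int
  unify Bool ~ Bool
\r._ : e -> Bool
\t._ : g -> Bool
\s._ : f -> g -> Bool
  unify f -> g -> Bool ~ Int -> h
  unify f ~ Int
  unify g -> Bool ~ h
_ _ : g -> Bool
  unify e -> Bool ~ g -> Bool
  unify e ~ g
  unify Bool ~ Bool
let p : g -> Bool
a : i
\a._ : i -> i
  unify c -> c ~ (i -> i) -> j
  unify c ~ i -> i
  unify i -> i ~ j
_ _ : i -> i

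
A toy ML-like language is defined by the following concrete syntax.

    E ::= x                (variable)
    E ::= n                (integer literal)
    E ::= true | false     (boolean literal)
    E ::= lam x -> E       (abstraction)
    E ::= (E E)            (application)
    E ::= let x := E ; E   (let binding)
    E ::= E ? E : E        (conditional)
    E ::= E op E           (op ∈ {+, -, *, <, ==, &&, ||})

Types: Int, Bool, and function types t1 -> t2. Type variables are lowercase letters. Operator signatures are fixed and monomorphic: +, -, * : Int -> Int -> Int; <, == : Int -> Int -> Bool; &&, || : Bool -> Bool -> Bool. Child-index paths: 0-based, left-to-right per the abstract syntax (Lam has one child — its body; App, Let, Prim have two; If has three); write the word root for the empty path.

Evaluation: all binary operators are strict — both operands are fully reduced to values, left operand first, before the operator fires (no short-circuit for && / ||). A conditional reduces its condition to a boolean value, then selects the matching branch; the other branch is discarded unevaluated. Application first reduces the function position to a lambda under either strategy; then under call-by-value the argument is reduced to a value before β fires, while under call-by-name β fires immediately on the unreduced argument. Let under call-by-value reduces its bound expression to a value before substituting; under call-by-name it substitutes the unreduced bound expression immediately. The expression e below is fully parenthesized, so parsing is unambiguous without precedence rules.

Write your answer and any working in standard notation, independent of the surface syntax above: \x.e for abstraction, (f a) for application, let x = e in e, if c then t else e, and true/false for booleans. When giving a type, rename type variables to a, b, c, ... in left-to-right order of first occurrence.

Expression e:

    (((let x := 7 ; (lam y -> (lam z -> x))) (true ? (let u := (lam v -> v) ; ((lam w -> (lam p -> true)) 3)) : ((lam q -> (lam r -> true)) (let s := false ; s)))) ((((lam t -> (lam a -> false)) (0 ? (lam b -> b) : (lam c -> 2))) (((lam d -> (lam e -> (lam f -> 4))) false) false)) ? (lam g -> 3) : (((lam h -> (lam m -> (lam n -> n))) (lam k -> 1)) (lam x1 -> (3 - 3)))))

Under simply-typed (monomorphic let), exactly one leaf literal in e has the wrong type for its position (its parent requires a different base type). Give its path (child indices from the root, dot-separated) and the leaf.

Working:
let x : Int
x : Int
\z._ : b -> Int
\y._ : a -> b -> Int
  unify Bool ~ Bool
v : c
\v._ : c -> c
let u : c -> c
\p._ : e -> Bool
\w._ : d -> e -> Bool
  unify d -> e -> Bool ~ Int -> f
  unify d ~ Int
  unify e -> Bool ~ f
_ _ : e -> Bool
\r._ : h -> Bool
\q._ : g -> h -> Bool
let s : Bool
s : Bool
  unify g -> h -> Bool ~ Bool -> i
  unify g ~ Bool
  unify h -> Bool ~ i
_ _ : h -> Bool
  unify e -> Bool ~ h -> Bool
  unify e ~ h
  unify Bool ~ Bool
  unify a -> b -> Int ~ (h -> Bool) -> j
  unify a ~ h -> Bool
  unify b -> Int ~ j
_ _ : b -> Int
\a._ : l -> Bool
\t._ : k -> l -> Bool
  unify Int ~ Bool
  FAIL: mismatch Int ~ Bool

Answer: 1.0.0.1.0 : 0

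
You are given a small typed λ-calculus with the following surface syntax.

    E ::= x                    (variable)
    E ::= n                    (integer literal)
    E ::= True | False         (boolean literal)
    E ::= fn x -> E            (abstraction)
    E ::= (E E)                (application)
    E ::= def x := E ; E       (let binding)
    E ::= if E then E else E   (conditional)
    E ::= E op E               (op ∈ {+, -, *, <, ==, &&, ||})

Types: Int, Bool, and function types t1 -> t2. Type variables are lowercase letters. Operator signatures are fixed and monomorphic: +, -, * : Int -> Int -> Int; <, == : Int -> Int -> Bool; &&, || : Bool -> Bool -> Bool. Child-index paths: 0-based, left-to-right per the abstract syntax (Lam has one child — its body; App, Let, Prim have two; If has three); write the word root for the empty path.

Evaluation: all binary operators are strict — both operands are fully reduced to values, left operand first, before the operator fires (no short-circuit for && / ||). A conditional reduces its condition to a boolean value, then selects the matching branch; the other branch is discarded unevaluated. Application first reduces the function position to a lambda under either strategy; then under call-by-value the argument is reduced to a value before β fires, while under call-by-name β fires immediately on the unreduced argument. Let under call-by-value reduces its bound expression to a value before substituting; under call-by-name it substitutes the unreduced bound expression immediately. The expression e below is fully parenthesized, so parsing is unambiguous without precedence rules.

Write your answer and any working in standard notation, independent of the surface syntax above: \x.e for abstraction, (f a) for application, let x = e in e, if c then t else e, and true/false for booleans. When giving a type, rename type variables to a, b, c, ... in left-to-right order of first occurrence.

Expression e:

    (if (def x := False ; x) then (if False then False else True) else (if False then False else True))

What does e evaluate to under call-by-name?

Trace:
step 0: (if (let x = false in x) then (if false then false else true) else (if false then false else true))
step 1: [let@0] (if false then (if false then false else true) else (if false then false else true))
step 2: [if@root] (if false then false else true)
step 3: [if@root] true

Answer: true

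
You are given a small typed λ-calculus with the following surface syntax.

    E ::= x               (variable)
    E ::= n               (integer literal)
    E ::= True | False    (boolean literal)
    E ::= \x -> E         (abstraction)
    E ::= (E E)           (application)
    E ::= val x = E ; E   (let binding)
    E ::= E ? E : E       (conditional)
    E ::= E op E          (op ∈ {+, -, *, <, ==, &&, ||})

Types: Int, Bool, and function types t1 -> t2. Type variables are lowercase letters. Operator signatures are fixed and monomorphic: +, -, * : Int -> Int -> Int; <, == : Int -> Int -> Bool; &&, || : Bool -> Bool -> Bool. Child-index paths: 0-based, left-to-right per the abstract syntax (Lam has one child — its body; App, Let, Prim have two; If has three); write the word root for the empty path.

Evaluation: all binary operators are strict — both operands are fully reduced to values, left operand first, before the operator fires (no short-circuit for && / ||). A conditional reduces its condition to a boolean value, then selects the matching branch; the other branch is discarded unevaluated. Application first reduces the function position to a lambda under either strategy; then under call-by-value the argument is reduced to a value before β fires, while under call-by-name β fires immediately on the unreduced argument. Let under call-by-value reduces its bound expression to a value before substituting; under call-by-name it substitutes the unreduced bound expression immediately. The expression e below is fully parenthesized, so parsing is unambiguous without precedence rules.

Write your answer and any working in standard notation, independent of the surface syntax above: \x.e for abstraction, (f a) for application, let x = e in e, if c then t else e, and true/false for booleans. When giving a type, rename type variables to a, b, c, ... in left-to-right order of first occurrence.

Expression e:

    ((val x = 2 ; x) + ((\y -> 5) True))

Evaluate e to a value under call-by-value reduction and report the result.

Derivation:
step 0: ((let x = 2 in x) + ((\y.5) true))
step 1: [let@0] (2 + ((\y.5) true))
step 2: [beta@1] (2 + 5)
step 3: [delta@root] 7

Answer: 7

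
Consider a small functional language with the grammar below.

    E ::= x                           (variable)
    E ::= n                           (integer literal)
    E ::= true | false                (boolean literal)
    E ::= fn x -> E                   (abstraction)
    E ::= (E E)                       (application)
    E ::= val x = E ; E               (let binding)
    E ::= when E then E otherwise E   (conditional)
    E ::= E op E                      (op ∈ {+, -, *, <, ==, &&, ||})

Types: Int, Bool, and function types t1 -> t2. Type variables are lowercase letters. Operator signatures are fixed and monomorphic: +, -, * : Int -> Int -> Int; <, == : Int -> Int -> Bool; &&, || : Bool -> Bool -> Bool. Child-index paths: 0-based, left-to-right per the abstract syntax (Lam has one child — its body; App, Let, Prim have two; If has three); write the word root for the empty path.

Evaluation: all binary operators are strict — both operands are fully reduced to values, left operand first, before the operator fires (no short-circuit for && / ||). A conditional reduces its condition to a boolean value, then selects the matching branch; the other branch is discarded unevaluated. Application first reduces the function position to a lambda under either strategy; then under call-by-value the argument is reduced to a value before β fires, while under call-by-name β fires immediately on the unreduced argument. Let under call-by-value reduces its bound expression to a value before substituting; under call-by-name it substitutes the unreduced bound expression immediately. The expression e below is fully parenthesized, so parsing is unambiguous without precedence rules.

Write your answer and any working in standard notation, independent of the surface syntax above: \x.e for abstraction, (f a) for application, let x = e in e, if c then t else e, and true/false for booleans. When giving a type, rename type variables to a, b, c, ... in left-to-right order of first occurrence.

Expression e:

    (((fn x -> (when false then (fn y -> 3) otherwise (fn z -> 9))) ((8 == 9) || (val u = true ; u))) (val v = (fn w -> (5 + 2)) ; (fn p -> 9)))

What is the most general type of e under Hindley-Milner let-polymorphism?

Answer: Int

Working:
  unify Bool ~ Bool
\y._ : b -> Int
\z._ : c -> Int
  unify b -> Int ~ c -> Int
  unify b ~ c
  unify Int ~ Int
\x._ : a -> c -> Int
  unify Int ~ Int
  unify Int ~ Int
  unify Bool ~ Bool
let u : Bool
u : Bool
  unify Bool ~ Bool
  unify a -> c -> Int ~ Bool -> d
  unify a ~ Bool
  unify c -> Int ~ d
_ _ : c -> Int
  unify Int ~ Int
  unify Int ~ Int
\w._ : e -> Int
let v : forall. e -> Int
\p._ : f -> Int
  unify c -> Int ~ (f -> Int) -> g
  unify c ~ f -> Int
  unify Int ~ g
_ _ : Int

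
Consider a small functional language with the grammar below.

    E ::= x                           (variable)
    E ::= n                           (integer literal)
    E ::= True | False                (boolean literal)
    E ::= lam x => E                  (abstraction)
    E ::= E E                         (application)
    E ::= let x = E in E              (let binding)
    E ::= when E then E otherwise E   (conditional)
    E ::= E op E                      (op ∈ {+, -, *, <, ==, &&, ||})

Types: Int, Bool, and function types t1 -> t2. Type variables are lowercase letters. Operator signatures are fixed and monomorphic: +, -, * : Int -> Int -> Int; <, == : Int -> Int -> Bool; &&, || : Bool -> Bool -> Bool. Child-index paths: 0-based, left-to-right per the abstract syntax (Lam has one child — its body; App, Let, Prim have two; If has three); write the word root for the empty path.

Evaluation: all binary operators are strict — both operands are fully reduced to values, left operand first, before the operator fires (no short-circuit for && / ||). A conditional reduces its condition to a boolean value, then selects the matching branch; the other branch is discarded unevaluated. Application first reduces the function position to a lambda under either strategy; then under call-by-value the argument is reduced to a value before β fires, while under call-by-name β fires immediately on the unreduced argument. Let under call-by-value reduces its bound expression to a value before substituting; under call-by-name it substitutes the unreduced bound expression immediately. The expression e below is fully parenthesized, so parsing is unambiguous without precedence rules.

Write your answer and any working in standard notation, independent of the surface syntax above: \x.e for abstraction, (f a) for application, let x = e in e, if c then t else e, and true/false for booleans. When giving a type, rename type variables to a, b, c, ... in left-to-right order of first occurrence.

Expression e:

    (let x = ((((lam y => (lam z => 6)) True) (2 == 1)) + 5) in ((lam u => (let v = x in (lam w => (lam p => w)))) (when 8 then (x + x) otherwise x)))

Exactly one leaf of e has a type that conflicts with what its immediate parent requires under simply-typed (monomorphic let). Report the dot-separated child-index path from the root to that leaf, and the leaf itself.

Working:
\z._ : b -> Int
\y._ : a -> b -> Int
  unify a -> b -> Int ~ Bool -> c
  unify a ~ Bool
  unify b -> Int ~ c
_ _ : b -> Int
  unify Int ~ Int
  unify Int ~ Int
  unify b -> Int ~ Bool -> d
  unify b ~ Bool
  unify Int ~ d
_ _ : Int
  unify Int ~ Int
  unify Int ~ Int
let x : Int
x : Int
let v : Int
w : f
\p._ : g -> f
\w._ : f -> g -> f
\u._ : e -> f -> g -> f
  unify Int ~ Bool
  FAIL: mismatch Int ~ Bool

Answer: 1.1.0 : 8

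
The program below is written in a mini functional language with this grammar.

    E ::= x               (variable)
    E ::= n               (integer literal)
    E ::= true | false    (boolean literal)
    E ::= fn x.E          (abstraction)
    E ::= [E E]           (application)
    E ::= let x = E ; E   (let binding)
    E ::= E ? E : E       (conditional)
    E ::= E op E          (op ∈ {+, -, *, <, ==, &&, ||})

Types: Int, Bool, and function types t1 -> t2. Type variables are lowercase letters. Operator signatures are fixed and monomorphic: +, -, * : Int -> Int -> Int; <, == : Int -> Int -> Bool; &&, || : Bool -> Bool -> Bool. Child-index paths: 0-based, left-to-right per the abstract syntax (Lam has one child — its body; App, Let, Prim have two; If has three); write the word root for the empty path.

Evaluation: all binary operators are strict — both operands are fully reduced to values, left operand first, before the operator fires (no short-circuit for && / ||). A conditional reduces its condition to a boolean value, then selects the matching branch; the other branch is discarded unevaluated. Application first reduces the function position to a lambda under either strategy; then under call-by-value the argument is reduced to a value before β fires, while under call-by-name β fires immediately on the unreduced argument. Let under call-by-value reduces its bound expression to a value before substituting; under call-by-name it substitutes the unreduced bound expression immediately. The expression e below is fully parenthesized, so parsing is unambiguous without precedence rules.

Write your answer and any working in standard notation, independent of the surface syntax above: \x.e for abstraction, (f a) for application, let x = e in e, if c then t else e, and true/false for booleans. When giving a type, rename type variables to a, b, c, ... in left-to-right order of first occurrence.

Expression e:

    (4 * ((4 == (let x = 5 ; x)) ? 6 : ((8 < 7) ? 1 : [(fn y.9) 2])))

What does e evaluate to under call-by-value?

Trace:
step 0: (4 * (if (4 == (let x = 5 in x)) then 6 else (if (8 < 7) then 1 else ((\y.9) 2))))
step 1: [let@1.0.1] (4 * (if (4 == 5) then 6 else (if (8 < 7) then 1 else ((\y.9) 2))))
step 2: [delta@1.0] (4 * (if false then 6 else (if (8 < 7) then 1 else ((\y.9) 2))))
step 3: [if@1] (4 * (if (8 < 7) then 1 else ((\y.9) 2)))
step 4: [delta@1.0] (4 * (if false then 1 else ((\y.9) 2)))
step 5: [if@1] (4 * ((\y.9) 2))
step 6: [beta@1] (4 * 9)
step 7: [delta@root] 36

Answer: 36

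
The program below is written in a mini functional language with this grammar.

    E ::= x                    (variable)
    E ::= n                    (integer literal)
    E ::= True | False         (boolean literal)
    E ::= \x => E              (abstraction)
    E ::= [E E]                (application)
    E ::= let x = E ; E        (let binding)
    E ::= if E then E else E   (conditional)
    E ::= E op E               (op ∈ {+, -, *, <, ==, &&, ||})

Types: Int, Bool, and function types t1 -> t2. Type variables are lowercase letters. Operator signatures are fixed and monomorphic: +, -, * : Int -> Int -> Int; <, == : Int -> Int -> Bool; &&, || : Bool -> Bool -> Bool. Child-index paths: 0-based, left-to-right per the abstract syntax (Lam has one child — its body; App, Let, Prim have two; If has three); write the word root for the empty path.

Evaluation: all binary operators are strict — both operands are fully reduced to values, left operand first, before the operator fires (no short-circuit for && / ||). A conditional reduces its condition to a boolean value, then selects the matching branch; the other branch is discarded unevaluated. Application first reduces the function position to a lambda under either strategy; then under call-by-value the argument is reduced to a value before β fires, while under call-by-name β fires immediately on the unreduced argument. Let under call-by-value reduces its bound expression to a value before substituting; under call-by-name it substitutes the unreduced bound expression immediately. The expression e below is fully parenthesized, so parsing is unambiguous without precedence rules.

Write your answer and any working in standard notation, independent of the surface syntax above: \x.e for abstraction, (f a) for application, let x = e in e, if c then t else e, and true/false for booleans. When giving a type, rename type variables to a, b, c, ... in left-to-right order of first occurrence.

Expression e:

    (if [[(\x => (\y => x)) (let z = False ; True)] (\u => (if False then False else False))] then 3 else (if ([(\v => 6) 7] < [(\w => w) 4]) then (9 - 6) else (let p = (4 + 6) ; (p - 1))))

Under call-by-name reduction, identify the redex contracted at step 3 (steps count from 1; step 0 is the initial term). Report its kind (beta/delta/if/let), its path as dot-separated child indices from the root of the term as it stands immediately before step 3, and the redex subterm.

Answer: let at 0 : (let z = false in true)

Derivation:
step 0: (if (((\x.(\y.x)) (let z = false in true)) (\u.(if false then false else false))) then 3 else (if (((\v.6) 7) < ((\w.w) 4)) then (9 - 6) else (let p = (4 + 6) in (p - 1))))
step 1: [beta@0.0] (if ((\y.(let z = false in true)) (\u.(if false then false else false))) then 3 else (if (((\v.6) 7) < ((\w.w) 4)) then (9 - 6) else (let p = (4 + 6) in (p - 1))))
step 2: [beta@0] (if (let z = false in true) then 3 else (if (((\v.6) 7) < ((\w.w) 4)) then (9 - 6) else (let p = (4 + 6) in (p - 1))))
step 3: [let@0] (if true then 3 else (if (((\v.6) 7) < ((\w.w) 4)) then (9 - 6) else (let p = (4 + 6) in (p - 1))))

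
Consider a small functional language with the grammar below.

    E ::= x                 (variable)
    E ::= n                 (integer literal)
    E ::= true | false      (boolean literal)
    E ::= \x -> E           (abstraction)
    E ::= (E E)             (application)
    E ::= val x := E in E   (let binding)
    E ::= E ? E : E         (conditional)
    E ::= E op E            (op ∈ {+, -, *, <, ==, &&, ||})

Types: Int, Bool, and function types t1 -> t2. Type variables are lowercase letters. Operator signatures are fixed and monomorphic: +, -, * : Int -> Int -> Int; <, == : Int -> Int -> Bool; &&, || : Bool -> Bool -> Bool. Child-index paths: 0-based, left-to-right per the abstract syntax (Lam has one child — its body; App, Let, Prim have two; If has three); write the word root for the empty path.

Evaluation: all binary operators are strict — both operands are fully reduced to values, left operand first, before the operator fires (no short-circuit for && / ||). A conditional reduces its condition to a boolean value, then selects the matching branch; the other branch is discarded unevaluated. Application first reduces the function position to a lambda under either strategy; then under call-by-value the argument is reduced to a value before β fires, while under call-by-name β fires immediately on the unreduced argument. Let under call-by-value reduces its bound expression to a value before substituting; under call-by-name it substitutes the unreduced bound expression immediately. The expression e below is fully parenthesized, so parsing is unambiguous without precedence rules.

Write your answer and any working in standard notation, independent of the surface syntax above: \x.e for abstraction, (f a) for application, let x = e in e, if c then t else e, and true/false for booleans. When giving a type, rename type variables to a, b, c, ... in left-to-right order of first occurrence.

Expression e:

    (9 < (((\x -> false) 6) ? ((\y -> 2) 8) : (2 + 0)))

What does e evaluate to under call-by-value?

Answer: false

Trace:
step 0: (9 < (if ((\x.false) 6) then ((\y.2) 8) else (2 + 0)))
step 1: [beta@1.0] (9 < (if false then ((\y.2) 8) else (2 + 0)))
step 2: [if@1] (9 < (2 + 0))
step 3: [delta@1] (9 < 2)
step 4: [delta@root] false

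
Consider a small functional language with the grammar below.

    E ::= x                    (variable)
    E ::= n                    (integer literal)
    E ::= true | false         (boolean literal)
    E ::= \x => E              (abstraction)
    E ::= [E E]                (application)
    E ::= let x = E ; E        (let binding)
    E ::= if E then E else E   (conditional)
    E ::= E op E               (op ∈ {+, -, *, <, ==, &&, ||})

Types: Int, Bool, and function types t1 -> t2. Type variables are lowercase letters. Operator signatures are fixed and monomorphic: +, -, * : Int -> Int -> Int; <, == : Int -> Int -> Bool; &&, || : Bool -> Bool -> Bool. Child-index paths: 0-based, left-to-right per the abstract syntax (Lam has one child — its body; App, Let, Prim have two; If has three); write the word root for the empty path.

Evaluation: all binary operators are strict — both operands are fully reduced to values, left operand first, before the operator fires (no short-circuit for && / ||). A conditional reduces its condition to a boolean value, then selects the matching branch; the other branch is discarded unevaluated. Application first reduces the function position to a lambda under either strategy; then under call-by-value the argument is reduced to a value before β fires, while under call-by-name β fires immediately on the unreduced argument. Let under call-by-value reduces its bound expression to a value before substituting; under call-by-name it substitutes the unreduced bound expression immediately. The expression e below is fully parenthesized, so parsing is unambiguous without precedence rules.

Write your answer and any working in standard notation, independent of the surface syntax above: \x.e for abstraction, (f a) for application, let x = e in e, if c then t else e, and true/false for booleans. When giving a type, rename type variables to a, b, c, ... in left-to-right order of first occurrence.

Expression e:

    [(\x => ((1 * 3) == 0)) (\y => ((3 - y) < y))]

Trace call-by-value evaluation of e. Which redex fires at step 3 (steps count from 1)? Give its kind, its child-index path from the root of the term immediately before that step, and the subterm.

Answer: delta at root : (3 == 0)

Working:
step 0: ((\x.((1 * 3) == 0)) (\y.((3 - y) < y)))
step 1: [beta@root] ((1 * 3) == 0)
step 2: [delta@0] (3 == 0)
step 3: [delta@root] false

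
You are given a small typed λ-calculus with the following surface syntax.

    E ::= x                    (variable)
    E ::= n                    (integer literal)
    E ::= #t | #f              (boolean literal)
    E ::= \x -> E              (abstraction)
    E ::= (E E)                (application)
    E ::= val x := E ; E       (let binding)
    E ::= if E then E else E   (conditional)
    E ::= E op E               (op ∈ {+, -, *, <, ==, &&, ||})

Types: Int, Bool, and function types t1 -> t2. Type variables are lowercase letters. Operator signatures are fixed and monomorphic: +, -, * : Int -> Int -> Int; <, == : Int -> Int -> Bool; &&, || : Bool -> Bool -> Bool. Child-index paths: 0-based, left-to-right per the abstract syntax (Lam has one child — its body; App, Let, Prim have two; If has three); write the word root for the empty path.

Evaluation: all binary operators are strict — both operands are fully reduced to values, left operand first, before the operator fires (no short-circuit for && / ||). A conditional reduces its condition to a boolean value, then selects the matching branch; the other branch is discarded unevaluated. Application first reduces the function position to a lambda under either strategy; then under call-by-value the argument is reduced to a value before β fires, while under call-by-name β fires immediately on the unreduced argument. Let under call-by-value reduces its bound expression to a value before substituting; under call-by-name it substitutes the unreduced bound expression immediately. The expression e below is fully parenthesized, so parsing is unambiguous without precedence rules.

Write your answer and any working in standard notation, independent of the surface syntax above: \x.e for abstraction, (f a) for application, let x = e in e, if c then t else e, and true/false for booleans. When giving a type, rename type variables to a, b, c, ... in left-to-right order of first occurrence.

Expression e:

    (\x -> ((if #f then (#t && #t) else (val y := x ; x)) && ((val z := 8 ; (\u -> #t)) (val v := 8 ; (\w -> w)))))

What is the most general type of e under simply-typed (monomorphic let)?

Trace:
  unify Bool ~ Bool
  unify Bool ~ Bool
  unify Bool ~ Bool
x : a
let y : a
x : a
  unify Bool ~ a
  unify Bool ~ Bool
let z : Int
\u._ : b -> Bool
let v : Int
w : c
\w._ : c -> c
  unify b -> Bool ~ (c -> c) -> d
  unify b ~ c -> c
  unify Bool ~ d
_ _ : Bool
  unify Bool ~ Bool
\x._ : Bool -> Bool

Answer: Bool -> Bool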